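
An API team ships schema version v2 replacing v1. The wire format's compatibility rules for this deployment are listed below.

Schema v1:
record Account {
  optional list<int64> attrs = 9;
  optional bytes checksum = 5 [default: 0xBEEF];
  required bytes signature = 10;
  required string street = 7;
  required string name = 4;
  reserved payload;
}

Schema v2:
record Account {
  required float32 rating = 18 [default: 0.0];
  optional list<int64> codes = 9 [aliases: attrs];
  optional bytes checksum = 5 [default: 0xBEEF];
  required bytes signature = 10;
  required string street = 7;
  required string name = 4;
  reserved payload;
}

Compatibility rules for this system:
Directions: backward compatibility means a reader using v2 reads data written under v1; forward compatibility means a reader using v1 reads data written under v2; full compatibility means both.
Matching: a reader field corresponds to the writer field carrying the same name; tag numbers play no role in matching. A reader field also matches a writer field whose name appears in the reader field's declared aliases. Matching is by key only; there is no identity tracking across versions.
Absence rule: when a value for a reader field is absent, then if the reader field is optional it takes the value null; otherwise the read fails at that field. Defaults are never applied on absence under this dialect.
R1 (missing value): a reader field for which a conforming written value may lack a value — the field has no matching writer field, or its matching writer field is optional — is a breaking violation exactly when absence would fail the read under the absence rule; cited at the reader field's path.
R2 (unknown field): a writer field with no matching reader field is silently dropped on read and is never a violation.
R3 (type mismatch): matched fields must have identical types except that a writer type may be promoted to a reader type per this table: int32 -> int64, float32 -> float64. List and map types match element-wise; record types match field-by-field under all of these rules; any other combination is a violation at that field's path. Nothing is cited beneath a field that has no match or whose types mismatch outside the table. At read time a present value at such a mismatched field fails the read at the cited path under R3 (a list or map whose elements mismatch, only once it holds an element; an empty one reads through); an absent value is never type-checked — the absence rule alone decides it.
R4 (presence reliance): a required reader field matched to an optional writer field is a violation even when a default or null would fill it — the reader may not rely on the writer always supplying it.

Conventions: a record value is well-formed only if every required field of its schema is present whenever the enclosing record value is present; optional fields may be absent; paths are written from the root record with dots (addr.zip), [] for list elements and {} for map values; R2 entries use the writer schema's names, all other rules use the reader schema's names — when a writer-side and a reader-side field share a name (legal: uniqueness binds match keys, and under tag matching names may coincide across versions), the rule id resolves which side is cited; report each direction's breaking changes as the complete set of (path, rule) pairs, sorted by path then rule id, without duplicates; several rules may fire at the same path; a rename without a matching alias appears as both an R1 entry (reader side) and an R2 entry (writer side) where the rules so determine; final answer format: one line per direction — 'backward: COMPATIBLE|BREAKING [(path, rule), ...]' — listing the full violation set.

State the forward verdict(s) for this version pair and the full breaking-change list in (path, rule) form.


arrows below run writer -> reader for Account
forward analysis of Account with v1 as reader and v2 as writer:
  no writer field matches reader attrs
  checksum: bytes -> bytes, writer optional; from checksum
  signature: bytes -> bytes, writer required; from signature
  street: string -> string, writer required; from street
  name: string -> string, writer required; from name
  rating (writer side), unknown to reader
  codes (writer side), unknown to reader
  => forward verdict for Account: COMPATIBLE, no violations
diffs on Account not affecting the asked answer:
  renamed field attrs to codes in record Account (alias attrs declared on the renamed field) -> no rule fires on it in Account's dialect; the asked verdict holds
  added field rating to record Account: required float32, tag 18, default 0.0 (in v2 it sits immediately before codes) -> its effect on Account is confined to the backward direction, not asked

forward: COMPATIBLE []


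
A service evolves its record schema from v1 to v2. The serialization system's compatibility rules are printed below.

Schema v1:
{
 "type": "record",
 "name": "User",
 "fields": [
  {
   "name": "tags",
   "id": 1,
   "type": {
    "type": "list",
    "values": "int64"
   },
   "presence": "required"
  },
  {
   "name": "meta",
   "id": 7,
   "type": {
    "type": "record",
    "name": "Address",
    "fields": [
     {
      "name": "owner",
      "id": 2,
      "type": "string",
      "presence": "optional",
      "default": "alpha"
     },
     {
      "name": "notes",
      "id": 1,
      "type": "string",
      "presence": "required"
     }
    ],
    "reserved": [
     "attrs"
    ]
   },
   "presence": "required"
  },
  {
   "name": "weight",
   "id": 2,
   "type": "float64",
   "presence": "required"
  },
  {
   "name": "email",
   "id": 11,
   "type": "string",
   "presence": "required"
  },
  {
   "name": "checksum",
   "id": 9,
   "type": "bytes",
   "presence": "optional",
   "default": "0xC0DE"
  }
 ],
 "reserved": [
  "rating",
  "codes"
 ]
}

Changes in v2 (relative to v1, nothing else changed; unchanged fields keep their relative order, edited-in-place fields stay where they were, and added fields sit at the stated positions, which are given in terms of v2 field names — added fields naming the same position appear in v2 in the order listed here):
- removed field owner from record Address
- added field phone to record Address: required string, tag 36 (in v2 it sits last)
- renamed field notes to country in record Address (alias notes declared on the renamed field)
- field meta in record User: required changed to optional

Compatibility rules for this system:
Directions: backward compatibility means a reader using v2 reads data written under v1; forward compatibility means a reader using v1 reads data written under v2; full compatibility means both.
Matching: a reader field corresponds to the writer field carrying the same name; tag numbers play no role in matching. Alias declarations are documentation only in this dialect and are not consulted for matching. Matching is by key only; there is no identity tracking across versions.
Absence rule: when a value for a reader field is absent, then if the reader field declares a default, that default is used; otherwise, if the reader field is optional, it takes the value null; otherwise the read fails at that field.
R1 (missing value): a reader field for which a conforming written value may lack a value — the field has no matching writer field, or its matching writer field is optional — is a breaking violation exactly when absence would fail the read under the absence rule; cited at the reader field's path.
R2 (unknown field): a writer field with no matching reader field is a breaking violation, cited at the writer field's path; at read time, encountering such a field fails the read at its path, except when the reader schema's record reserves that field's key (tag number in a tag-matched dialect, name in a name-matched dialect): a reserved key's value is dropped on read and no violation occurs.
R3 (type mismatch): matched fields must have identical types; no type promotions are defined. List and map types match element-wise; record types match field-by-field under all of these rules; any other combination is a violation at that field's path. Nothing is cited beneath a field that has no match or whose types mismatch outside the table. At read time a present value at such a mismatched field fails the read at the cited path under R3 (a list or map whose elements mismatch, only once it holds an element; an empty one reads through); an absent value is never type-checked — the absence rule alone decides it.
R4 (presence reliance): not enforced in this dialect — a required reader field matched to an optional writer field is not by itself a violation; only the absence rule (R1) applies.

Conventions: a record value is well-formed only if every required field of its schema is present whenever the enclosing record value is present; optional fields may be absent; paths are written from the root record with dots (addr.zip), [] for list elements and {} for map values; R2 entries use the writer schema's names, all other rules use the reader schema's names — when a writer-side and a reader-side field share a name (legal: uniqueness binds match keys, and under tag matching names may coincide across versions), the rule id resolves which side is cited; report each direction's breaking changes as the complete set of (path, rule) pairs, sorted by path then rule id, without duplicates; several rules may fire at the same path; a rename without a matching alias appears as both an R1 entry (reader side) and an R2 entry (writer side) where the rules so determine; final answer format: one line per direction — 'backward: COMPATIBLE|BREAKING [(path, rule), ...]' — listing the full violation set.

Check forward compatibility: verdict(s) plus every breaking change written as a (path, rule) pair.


forward: BREAKING [(meta, R1), (meta.country, R2), (meta.notes, R1), (meta.phone, R2)]

each type pair in User: writer, then reader
forward pass over User, reader schema v1, writer schema v2:
  tags: list<int64> -> list<int64>, writer required; from tags
  meta: Address -> Address, writer optional; from meta
  weight: float64 -> float64, writer required; from weight
  email: string -> string, writer required; from email
  checksum: bytes -> bytes, writer optional; from checksum
  no writer field matches reader meta.owner
  no writer field matches reader meta.notes
  writer meta.country: unknown to reader
  writer meta.phone: unknown to reader
  violation R1 at meta
  violation R2 at meta.country
  violation R1 at meta.notes
  violation R2 at meta.phone
  forward on User therefore BREAKING (4)
the other User changes do not affect what is asked:
  removed field owner from record Address -> affects backward compatibility only, which is not asked


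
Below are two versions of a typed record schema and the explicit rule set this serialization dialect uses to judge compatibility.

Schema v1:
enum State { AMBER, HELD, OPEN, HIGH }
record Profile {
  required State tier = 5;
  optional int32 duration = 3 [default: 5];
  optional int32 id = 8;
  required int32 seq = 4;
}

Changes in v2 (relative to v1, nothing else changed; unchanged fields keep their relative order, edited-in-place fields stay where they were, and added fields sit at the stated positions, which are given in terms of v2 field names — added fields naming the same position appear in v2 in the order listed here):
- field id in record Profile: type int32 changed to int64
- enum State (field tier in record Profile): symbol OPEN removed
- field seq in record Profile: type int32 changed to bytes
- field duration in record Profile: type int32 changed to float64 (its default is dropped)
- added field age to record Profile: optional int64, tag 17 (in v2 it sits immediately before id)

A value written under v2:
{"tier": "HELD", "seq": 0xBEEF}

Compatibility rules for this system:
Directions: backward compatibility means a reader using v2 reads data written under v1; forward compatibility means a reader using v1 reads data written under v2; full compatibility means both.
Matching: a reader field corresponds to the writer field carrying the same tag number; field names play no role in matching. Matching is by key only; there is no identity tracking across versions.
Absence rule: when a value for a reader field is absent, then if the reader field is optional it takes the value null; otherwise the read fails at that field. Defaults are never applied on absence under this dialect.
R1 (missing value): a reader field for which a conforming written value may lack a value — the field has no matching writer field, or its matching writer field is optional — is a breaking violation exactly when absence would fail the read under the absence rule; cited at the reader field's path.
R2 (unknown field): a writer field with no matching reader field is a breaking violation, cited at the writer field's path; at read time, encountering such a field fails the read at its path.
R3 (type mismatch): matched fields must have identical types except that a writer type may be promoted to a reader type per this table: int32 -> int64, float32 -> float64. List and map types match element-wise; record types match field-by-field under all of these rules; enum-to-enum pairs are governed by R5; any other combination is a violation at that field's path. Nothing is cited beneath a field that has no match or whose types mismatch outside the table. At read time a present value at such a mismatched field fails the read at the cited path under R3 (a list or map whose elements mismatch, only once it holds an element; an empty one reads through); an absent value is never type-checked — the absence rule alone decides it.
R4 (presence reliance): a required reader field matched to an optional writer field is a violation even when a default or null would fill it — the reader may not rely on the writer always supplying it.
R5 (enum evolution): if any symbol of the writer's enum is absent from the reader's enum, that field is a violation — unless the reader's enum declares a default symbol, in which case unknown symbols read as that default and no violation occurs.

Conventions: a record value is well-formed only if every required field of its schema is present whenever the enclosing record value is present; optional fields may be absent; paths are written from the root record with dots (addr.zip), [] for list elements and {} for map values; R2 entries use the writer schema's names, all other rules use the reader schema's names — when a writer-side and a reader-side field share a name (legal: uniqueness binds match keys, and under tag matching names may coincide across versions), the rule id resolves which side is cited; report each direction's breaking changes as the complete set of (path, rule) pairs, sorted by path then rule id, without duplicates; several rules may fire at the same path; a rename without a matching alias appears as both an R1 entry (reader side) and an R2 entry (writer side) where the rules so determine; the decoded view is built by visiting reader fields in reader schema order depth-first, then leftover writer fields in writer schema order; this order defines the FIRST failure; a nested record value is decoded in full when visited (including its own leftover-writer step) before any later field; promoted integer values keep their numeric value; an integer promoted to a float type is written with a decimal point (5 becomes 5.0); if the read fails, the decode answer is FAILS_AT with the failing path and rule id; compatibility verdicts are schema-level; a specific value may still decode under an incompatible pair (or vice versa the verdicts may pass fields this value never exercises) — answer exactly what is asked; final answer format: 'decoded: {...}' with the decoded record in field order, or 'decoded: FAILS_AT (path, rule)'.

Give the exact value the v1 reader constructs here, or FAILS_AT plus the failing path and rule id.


decoded: FAILS_AT (seq, R3)

each type pair in Profile: writer, then reader
decode walk for Profile under reader schema v1:
  tier := "HELD"
  duration := null (absent, optional -> null)
  id := null (absent, optional -> null)
  read fails at seq under R3
  => FAILS_AT (seq, R3)
remaining Profile differences; none change what is asked:
  field id in record Profile: type int32 changed to int64 -> changes Profile's schema-level verdicts only — the decode of this value is the same
  enum State (field tier in record Profile): symbol OPEN removed -> changes Profile's schema-level verdicts only — the decode of this value is the same
  field duration in record Profile: type int32 changed to float64 (its default is dropped) -> changes Profile's schema-level verdicts only — the decode of this value is the same
  added field age to record Profile: optional int64, tag 17 (in v2 it sits immediately before id) -> changes Profile's schema-level verdicts only — the decode of this value is the same


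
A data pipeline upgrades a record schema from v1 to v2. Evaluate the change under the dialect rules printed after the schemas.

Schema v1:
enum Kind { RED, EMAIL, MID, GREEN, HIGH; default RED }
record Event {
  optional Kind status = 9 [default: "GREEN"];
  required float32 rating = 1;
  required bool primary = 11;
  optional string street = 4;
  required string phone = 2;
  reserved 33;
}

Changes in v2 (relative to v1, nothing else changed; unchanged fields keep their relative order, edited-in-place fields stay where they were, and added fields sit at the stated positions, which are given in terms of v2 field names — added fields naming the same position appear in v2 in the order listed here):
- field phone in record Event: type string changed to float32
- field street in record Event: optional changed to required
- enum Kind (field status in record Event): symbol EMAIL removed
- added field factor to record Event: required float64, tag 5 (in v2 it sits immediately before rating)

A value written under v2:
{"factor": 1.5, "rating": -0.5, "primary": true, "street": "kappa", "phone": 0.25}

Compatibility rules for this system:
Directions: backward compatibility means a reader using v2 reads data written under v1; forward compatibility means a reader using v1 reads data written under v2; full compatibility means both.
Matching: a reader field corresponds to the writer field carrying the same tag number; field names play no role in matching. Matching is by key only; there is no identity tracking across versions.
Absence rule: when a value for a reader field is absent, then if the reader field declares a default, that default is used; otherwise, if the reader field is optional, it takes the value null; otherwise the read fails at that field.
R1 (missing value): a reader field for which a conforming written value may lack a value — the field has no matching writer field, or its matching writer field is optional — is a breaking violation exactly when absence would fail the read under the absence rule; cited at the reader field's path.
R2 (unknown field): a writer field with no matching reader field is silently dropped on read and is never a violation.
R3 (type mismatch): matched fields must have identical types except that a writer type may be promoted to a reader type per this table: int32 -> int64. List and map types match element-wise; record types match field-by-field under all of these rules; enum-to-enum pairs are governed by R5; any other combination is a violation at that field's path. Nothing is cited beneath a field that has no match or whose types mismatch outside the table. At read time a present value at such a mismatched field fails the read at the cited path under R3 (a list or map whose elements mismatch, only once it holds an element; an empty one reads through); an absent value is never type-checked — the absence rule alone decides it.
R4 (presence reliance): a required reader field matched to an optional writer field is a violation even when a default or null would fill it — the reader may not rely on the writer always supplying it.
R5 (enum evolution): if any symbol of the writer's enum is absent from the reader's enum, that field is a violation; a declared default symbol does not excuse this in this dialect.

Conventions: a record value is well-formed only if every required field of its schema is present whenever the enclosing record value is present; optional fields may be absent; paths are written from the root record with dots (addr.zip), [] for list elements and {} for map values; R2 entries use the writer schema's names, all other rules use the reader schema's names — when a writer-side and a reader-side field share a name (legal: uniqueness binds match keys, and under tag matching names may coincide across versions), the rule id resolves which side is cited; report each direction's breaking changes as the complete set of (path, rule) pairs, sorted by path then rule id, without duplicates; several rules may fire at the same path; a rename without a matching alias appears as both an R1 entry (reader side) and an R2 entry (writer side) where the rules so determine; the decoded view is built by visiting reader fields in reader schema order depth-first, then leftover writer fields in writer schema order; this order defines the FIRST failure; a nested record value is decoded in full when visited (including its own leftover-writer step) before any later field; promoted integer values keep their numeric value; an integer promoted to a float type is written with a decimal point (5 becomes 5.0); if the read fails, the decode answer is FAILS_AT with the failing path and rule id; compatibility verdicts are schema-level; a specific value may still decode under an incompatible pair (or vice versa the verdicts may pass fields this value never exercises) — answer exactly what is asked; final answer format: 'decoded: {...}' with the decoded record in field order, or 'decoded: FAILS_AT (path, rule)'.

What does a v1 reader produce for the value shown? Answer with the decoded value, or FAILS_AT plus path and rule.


arrows below run writer -> reader for Event
migrating the Event value to v1:
  status := "GREEN" (absent -> default)
  rating := -0.5
  primary := true
  street := "kappa"
  read fails at phone under R3
  => FAILS_AT (phone, R3)
remaining Event differences; none change what is asked:
  field street in record Event: optional changed to required -> schema-level compatibility only; this Event value's decode is unchanged
  enum Kind (field status in record Event): symbol EMAIL removed -> schema-level compatibility only; this Event value's decode is unchanged
  added field factor to record Event: required float64, tag 5 (in v2 it sits immediately before rating) -> schema-level compatibility only; this Event value's decode is unchanged

decoded: FAILS_AT (phone, R3)


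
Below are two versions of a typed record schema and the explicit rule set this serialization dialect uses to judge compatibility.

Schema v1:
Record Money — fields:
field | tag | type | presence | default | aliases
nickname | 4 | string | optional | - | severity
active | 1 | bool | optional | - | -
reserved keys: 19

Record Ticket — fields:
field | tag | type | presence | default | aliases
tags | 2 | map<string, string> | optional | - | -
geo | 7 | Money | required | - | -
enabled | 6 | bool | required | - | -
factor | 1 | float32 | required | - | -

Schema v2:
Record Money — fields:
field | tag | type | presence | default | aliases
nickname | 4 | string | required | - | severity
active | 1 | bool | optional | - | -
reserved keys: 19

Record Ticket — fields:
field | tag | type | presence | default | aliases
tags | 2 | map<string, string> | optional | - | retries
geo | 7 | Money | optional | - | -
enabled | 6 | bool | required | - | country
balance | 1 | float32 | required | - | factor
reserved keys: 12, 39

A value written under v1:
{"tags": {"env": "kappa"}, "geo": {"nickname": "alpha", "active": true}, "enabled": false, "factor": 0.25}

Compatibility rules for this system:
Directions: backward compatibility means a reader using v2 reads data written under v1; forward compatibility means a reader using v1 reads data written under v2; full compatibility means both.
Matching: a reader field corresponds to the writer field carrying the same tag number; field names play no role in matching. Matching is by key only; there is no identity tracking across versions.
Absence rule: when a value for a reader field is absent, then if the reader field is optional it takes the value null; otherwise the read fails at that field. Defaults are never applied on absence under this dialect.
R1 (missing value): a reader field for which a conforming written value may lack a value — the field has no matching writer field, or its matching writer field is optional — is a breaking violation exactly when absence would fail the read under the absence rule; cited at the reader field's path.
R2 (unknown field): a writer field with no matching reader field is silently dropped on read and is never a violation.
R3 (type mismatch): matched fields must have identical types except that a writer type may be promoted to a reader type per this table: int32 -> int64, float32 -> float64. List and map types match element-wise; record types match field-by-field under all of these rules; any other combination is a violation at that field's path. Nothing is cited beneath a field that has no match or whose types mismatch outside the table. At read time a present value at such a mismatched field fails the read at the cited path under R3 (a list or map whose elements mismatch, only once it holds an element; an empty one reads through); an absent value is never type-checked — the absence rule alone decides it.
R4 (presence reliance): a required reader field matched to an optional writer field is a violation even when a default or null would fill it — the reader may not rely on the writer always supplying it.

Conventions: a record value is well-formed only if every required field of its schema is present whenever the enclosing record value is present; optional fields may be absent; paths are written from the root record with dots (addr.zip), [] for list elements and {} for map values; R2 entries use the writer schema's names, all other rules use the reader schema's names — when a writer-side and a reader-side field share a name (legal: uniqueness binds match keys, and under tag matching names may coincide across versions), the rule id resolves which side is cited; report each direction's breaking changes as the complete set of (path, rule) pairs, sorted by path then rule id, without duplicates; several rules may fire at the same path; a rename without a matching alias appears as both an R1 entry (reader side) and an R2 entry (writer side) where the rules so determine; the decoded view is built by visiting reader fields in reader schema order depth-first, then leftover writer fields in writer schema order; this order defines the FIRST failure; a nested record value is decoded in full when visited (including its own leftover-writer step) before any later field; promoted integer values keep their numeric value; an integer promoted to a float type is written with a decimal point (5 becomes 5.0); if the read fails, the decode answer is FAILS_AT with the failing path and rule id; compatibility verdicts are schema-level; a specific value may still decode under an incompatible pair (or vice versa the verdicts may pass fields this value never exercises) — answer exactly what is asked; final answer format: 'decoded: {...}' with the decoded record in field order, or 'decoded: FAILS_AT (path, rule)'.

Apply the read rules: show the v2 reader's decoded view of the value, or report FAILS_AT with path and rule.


decoded: {"tags": {"env": "kappa"}, "geo": {"nickname": "alpha", "active": true}, "enabled": false, "balance": 0.25}

each type pair in Ticket: writer, then reader
decode walk for Ticket under reader schema v2:
  tags := {"env": "kappa"}
  geo.nickname := "alpha"
  geo.active := true
  enabled := false
  balance := 0.25 (from writer factor)
  => decoded: {"tags": {"env": "kappa"}, "geo": {"nickname": "alpha", "active": true}, "enabled": false, "balance": 0.25}
checking off the Ticket differences that do not matter here:
  field geo in record Ticket: required changed to optional -> a verdict-level change on Ticket — the shown value reads the same
  field nickname in record Money: optional changed to required -> a verdict-level change on Ticket — the shown value reads the same


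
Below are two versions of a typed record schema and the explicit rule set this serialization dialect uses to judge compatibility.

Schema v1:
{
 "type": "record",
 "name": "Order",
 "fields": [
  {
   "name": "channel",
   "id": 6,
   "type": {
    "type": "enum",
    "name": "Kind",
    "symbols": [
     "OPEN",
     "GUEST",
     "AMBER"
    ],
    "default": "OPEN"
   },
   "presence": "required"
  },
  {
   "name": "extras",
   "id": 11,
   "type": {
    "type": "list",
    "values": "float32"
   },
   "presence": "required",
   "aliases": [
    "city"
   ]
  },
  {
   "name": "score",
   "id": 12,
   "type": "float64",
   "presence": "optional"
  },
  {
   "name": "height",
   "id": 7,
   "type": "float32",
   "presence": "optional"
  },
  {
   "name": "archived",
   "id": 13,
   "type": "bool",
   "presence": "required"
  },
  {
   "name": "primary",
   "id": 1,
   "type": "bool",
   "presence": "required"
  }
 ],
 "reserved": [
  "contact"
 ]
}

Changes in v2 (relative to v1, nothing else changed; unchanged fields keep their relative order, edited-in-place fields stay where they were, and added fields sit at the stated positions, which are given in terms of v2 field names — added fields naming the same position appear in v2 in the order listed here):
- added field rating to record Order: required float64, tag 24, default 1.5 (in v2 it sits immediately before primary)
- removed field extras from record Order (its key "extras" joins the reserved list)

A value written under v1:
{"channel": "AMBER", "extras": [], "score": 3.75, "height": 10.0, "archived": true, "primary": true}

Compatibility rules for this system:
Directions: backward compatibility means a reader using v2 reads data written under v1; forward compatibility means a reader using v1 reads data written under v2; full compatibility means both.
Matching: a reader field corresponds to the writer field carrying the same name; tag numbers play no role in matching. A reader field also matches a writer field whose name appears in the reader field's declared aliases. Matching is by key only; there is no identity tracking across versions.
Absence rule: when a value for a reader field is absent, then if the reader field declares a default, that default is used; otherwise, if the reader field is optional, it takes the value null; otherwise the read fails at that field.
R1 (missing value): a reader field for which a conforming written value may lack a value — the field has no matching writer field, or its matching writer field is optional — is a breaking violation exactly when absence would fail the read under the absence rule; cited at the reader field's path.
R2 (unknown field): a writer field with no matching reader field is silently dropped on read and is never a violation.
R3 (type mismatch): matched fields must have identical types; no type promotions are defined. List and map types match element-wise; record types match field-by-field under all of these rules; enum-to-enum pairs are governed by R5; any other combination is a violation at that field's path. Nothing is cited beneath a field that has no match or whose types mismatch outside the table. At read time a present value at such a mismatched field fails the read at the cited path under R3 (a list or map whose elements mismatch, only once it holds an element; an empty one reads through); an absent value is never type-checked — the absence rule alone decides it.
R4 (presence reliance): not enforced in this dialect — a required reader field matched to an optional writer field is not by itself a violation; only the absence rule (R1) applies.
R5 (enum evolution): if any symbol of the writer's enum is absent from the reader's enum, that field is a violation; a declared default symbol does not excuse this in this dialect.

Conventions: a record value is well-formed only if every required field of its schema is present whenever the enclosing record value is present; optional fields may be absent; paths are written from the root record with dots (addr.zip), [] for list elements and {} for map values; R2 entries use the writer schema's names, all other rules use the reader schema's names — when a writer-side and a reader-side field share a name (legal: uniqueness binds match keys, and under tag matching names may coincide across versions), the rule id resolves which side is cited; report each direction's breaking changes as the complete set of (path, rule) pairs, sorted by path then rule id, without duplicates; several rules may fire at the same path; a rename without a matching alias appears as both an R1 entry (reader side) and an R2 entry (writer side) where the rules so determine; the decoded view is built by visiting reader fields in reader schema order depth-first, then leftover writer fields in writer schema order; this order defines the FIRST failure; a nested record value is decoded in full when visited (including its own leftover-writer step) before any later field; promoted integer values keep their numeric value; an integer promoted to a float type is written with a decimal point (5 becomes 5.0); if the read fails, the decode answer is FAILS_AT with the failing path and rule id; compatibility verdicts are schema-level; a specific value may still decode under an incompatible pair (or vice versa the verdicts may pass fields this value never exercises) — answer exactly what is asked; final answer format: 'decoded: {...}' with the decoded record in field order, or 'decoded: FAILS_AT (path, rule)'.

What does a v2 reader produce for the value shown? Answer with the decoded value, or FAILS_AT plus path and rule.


decoded: {"channel": "AMBER", "score": 3.75, "height": 10.0, "archived": true, "rating": 1.5, "primary": true}

in Order below, arrows point writer -> reader
migrating the Order value to v2:
  channel := "AMBER"
  score := 3.75
  height := 10.0
  archived := true
  rating := 1.5 (no value, default fills)
  primary := true
  writer extras: unmatched, discarded
  => decoded: {"channel": "AMBER", "score": 3.75, "height": 10.0, "archived": true, "rating": 1.5, "primary": true}


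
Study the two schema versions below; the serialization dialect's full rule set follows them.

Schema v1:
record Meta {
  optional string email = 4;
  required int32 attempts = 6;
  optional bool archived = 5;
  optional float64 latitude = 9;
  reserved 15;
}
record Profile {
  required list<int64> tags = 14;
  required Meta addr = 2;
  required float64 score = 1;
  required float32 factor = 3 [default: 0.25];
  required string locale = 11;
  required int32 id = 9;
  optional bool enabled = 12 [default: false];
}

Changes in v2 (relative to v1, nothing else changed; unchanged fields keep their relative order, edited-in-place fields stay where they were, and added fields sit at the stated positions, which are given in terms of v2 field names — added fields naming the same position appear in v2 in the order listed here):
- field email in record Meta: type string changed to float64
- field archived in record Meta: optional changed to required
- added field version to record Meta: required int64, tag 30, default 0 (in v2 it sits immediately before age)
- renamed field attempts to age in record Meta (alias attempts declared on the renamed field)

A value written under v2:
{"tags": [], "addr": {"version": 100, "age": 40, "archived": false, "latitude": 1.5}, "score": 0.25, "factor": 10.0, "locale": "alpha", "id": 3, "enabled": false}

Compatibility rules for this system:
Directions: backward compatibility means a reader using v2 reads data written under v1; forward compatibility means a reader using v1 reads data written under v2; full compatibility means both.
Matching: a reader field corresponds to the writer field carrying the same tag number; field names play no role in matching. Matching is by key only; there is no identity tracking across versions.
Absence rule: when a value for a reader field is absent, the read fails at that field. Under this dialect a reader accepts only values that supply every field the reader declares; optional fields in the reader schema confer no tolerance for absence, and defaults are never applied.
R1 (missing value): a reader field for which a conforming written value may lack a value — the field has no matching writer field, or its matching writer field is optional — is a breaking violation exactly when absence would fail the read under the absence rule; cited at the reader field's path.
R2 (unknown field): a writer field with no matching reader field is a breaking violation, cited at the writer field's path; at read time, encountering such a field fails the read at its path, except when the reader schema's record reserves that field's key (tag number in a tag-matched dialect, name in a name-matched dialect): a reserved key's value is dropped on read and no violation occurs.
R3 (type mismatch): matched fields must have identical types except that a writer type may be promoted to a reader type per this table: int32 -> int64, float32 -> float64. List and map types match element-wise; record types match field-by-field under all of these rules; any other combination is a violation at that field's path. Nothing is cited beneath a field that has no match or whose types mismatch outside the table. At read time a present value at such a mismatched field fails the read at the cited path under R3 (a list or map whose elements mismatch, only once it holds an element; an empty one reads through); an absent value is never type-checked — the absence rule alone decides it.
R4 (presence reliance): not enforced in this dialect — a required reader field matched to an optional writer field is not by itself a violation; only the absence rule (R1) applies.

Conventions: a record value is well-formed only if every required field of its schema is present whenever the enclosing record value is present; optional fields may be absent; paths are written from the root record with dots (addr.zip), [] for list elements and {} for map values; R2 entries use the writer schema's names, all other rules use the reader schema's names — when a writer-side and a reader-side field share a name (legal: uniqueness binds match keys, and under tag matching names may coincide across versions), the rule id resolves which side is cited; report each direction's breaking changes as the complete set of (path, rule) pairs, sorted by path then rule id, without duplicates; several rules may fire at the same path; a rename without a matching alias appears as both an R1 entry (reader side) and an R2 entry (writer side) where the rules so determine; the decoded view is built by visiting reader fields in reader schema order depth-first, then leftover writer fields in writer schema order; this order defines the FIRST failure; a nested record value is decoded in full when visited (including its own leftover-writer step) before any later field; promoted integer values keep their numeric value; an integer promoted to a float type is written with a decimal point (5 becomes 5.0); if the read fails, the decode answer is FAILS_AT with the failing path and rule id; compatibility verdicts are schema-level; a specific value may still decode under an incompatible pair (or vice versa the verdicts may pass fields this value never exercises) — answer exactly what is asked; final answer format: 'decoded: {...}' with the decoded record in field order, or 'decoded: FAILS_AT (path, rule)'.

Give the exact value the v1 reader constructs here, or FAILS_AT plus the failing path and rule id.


decoded: FAILS_AT (addr.email, R1)

in Profile below, arrows point writer -> reader
decode (reader v1):
  tags := []
  read fails at addr.email under R1 (no fill)
  => FAILS_AT (addr.email, R1)
remaining Profile differences; none change what is asked:
  field archived in record Meta: optional changed to required -> schema-level compatibility only; this Profile value's decode is unchanged
  added field version to record Meta: required int64, tag 30, default 0 (in v2 it sits immediately before age) -> schema-level compatibility only; this Profile value's decode is unchanged
  renamed field attempts to age in record Meta (alias attempts declared on the renamed field) -> no rule fires on it and the decoded Profile view is identical with or without it
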